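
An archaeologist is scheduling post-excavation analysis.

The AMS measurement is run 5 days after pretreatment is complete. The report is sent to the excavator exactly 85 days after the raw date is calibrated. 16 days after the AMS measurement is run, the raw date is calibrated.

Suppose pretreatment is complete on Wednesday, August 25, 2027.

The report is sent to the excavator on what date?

Pretreatment is complete: Aug 25, 2027.
The AMS measurement is run: Aug 25, 2027 + 5 days = Aug 30, 2027.
The raw date is calibrated: Aug 30, 2027 + 16 days = Sep 15, 2027.
The report is sent to the excavator: Sep 15, 2027 + 85 days = Dec 9, 2027.

Thursday, December 9, 2027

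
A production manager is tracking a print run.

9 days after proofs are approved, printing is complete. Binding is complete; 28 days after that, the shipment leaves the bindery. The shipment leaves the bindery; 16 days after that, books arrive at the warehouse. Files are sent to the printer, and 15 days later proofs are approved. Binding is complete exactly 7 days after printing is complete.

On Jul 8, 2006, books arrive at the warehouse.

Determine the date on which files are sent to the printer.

Apr 24, 2006

Books arrive at the warehouse: Jul 8, 2006.
The shipment leaves the bindery: Jul 8, 2006 − 16 days = Jun 22, 2006.
Binding is complete: Jun 22, 2006 − 28 days = May 25, 2006.
Printing is complete: May 25, 2006 − 7 days = May 18, 2006.
Proofs are approved: May 18, 2006 − 9 days = May 9, 2006.
Files are sent to the printer: May 9, 2006 − 15 days = Apr 24, 2006.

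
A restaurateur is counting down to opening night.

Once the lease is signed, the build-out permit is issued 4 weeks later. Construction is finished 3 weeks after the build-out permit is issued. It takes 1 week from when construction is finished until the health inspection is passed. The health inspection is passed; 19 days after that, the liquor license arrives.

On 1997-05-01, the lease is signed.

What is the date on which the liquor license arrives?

1997-07-15

The lease is signed: May 1, 1997.
The build-out permit is issued: May 1, 1997 + 4 weeks = May 29, 1997.
Construction is finished: May 29, 1997 + 3 weeks = Jun 19, 1997.
The health inspection is passed: Jun 19, 1997 + 1 week = Jun 26, 1997.
The liquor license arrives: Jun 26, 1997 + 19 days = Jul 15, 1997.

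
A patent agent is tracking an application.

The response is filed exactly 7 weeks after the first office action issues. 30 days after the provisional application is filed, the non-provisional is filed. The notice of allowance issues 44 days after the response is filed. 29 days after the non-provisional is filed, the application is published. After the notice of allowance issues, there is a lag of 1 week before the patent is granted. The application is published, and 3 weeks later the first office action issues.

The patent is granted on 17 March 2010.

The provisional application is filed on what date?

The patent is granted: Mar 17, 2010.
The notice of allowance issues: Mar 17, 2010 − 1 week = Mar 10, 2010.
The response is filed: Mar 10, 2010 − 44 days = Jan 25, 2010.
The first office action issues: Jan 25, 2010 − 7 weeks = Dec 7, 2009.
The application is published: Dec 7, 2009 − 3 weeks = Nov 16, 2009.
The non-provisional is filed: Nov 16, 2009 − 29 days = Oct 18, 2009.
The provisional application is filed: Oct 18, 2009 − 30 days = Sep 18, 2009.

18 September 2009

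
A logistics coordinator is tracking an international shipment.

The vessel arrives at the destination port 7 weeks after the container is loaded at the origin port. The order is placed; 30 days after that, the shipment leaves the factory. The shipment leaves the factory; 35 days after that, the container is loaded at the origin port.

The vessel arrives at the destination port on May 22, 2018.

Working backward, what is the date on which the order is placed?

Jan 28, 2018

The vessel arrives at the destination port: May 22, 2018.
The container is loaded at the origin port: May 22, 2018 − 7 weeks = Apr 3, 2018.
The shipment leaves the factory: Apr 3, 2018 − 35 days = Feb 27, 2018.
The order is placed: Feb 27, 2018 − 30 days = Jan 28, 2018.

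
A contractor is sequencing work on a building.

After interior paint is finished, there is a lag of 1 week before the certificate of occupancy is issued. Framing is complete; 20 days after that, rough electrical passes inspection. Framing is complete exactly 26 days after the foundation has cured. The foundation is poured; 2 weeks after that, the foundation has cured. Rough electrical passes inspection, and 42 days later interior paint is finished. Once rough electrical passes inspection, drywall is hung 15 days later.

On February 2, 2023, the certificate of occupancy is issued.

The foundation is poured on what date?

The certificate of occupancy is issued: Feb 2, 2023.
Interior paint is finished: Feb 2, 2023 − 1 week = Jan 26, 2023.
Rough electrical passes inspection: Jan 26, 2023 − 42 days = Dec 15, 2022.
Framing is complete: Dec 15, 2022 − 20 days = Nov 25, 2022.
The foundation has cured: Nov 25, 2022 − 26 days = Oct 30, 2022.
The foundation is poured: Oct 30, 2022 − 2 weeks = Oct 16, 2022.

October 16, 2022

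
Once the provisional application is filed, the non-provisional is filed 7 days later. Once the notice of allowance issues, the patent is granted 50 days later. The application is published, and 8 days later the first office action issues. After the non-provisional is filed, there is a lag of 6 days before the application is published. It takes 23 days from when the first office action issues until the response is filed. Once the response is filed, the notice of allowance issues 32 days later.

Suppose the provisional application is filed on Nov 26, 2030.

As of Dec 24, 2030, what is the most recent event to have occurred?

The provisional application is filed: Nov 26, 2030.
The non-provisional is filed: Nov 26, 2030 + 7 days = Dec 3, 2030.
The application is published: Dec 3, 2030 + 6 days = Dec 9, 2030.
The first office action issues: Dec 9, 2030 + 8 days = Dec 17, 2030.
The response is filed: Dec 17, 2030 + 23 days = Jan 9, 2031.
The notice of allowance issues: Jan 9, 2031 + 32 days = Feb 10, 2031.
The patent is granted: Feb 10, 2031 + 50 days = Apr 1, 2031.
Dec 24, 2030 falls between when the first office action issues (Dec 17, 2030) and when the response is filed (Jan 9, 2031).

The first office action issues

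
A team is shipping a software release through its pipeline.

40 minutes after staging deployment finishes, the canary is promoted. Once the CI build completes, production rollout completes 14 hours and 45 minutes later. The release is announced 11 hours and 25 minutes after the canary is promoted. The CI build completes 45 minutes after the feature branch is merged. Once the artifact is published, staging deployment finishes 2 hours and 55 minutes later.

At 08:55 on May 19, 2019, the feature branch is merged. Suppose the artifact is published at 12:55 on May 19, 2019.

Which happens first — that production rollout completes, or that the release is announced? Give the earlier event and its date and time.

Production rollout completes — 00:25 on May 20, 2019

The feature branch is merged: 08:55 May 19, 2019.
The CI build completes: 08:55 May 19, 2019 + 45m = 09:40 May 19, 2019.
Production rollout completes: 09:40 May 19, 2019 + 14h45m = 00:25 May 20, 2019.
The artifact is published: 12:55 May 19, 2019.
Staging deployment finishes: 12:55 May 19, 2019 + 2h55m = 15:50 May 19, 2019.
The canary is promoted: 15:50 May 19, 2019 + 40m = 16:30 May 19, 2019.
The release is announced: 16:30 May 19, 2019 + 11h25m = 03:55 May 20, 2019.
Comparing: production rollout completes at 00:25 May 20, 2019 vs the release is announced at 03:55 May 20, 2019. Earlier: production rollout completes.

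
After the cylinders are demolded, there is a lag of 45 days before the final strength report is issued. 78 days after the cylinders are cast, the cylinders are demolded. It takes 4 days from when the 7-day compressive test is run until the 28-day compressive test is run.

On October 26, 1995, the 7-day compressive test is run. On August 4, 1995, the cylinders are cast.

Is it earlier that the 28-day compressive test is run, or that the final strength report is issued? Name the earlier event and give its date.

The 28-day compressive test is run — October 30, 1995

The 7-day compressive test is run: Oct 26, 1995.
The 28-day compressive test is run: Oct 26, 1995 + 4 days = Oct 30, 1995.
The cylinders are cast: Aug 4, 1995.
The cylinders are demolded: Aug 4, 1995 + 78 days = Oct 21, 1995.
The final strength report is issued: Oct 21, 1995 + 45 days = Dec 5, 1995.
Comparing: the 28-day compressive test is run on Oct 30, 1995 vs the final strength report is issued on Dec 5, 1995. Earlier: the 28-day compressive test is run.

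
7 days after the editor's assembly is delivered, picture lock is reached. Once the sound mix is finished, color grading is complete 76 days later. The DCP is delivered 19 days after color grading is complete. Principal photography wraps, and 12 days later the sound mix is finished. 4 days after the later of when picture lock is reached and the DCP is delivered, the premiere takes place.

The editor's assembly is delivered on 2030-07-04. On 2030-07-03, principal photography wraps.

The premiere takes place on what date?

The editor's assembly is delivered: Jul 4, 2030.
Picture lock is reached: Jul 4, 2030 + 7 days = Jul 11, 2030.
Principal photography wraps: Jul 3, 2030.
The sound mix is finished: Jul 3, 2030 + 12 days = Jul 15, 2030.
Color grading is complete: Jul 15, 2030 + 76 days = Sep 29, 2030.
The DCP is delivered: Sep 29, 2030 + 19 days = Oct 18, 2030.
Both prerequisites met — picture lock is reached (Jul 11, 2030), the DCP is delivered (Oct 18, 2030); the later is Oct 18, 2030.
The premiere takes place: Oct 18, 2030 + 4 days = Oct 22, 2030.

2030-10-22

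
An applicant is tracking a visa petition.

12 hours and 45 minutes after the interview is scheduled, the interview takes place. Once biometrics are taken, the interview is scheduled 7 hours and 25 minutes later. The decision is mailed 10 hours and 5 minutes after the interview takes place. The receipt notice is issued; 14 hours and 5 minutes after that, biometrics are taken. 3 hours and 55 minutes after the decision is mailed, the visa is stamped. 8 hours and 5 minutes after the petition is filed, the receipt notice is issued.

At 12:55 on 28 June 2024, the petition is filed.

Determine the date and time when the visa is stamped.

21:15 on 30 June 2024

The petition is filed: 12:55 Jun 28, 2024.
The receipt notice is issued: 12:55 Jun 28, 2024 + 8h05m = 21:00 Jun 28, 2024.
Biometrics are taken: 21:00 Jun 28, 2024 + 14h05m = 11:05 Jun 29, 2024.
The interview is scheduled: 11:05 Jun 29, 2024 + 7h25m = 18:30 Jun 29, 2024.
The interview takes place: 18:30 Jun 29, 2024 + 12h45m = 07:15 Jun 30, 2024.
The decision is mailed: 07:15 Jun 30, 2024 + 10h05m = 17:20 Jun 30, 2024.
The visa is stamped: 17:20 Jun 30, 2024 + 3h55m = 21:15 Jun 30, 2024.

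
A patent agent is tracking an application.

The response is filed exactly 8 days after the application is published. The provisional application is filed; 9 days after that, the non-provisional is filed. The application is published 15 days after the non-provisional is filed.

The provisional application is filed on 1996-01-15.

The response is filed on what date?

The provisional application is filed: Jan 15, 1996.
The non-provisional is filed: Jan 15, 1996 + 9 days = Jan 24, 1996.
The application is published: Jan 24, 1996 + 15 days = Feb 8, 1996.
The response is filed: Feb 8, 1996 + 8 days = Feb 16, 1996.

1996-02-16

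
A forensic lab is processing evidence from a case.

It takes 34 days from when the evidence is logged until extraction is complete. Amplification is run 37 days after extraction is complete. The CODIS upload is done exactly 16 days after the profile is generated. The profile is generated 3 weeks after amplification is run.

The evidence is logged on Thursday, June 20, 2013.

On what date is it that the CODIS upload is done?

Sunday, October 6, 2013

The evidence is logged: Jun 20, 2013.
Extraction is complete: Jun 20, 2013 + 34 days = Jul 24, 2013.
Amplification is run: Jul 24, 2013 + 37 days = Aug 30, 2013.
The profile is generated: Aug 30, 2013 + 3 weeks = Sep 20, 2013.
The CODIS upload is done: Sep 20, 2013 + 16 days = Oct 6, 2013.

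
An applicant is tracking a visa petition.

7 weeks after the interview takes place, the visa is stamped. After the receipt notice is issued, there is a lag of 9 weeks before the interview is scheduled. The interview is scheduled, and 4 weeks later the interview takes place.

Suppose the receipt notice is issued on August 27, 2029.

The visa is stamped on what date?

The receipt notice is issued: Aug 27, 2029.
The interview is scheduled: Aug 27, 2029 + 9 weeks = Oct 29, 2029.
The interview takes place: Oct 29, 2029 + 4 weeks = Nov 26, 2029.
The visa is stamped: Nov 26, 2029 + 7 weeks = Jan 14, 2030.

January 14, 2030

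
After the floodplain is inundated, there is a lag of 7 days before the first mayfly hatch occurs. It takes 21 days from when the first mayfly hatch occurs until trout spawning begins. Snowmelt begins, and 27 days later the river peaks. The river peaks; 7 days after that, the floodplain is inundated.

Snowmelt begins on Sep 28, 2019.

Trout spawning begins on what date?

Nov 29, 2019

Snowmelt begins: Sep 28, 2019.
The river peaks: Sep 28, 2019 + 27 days = Oct 25, 2019.
The floodplain is inundated: Oct 25, 2019 + 7 days = Nov 1, 2019.
The first mayfly hatch occurs: Nov 1, 2019 + 7 days = Nov 8, 2019.
Trout spawning begins: Nov 8, 2019 + 21 days = Nov 29, 2019.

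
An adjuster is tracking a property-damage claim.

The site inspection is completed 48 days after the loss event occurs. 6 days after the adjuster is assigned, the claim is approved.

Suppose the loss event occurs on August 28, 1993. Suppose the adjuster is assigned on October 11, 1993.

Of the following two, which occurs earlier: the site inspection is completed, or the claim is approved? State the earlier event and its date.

The site inspection is completed — October 15, 1993

The loss event occurs: Aug 28, 1993.
The site inspection is completed: Aug 28, 1993 + 48 days = Oct 15, 1993.
The adjuster is assigned: Oct 11, 1993.
The claim is approved: Oct 11, 1993 + 6 days = Oct 17, 1993.
Comparing: the site inspection is completed on Oct 15, 1993 vs the claim is approved on Oct 17, 1993. Earlier: the site inspection is completed.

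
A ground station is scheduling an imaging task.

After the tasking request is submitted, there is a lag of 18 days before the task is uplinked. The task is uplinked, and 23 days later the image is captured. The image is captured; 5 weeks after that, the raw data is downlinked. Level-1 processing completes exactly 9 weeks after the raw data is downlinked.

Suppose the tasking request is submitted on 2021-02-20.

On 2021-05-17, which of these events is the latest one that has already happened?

The tasking request is submitted: Feb 20, 2021.
The task is uplinked: Feb 20, 2021 + 18 days = Mar 10, 2021.
The image is captured: Mar 10, 2021 + 23 days = Apr 2, 2021.
The raw data is downlinked: Apr 2, 2021 + 5 weeks = May 7, 2021.
Level-1 processing completes: May 7, 2021 + 9 weeks = Jul 9, 2021.
May 17, 2021 falls between when the raw data is downlinked (May 7, 2021) and when Level-1 processing completes (Jul 9, 2021).

The raw data is downlinked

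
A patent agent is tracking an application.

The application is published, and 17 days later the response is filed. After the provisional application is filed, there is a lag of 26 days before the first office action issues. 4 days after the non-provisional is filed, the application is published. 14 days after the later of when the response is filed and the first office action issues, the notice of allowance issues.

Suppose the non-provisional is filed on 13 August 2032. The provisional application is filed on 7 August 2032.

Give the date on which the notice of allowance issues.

The non-provisional is filed: Aug 13, 2032.
The application is published: Aug 13, 2032 + 4 days = Aug 17, 2032.
The response is filed: Aug 17, 2032 + 17 days = Sep 3, 2032.
The provisional application is filed: Aug 7, 2032.
The first office action issues: Aug 7, 2032 + 26 days = Sep 2, 2032.
Both prerequisites met — the response is filed (Sep 3, 2032), the first office action issues (Sep 2, 2032); the later is Sep 3, 2032.
The notice of allowance issues: Sep 3, 2032 + 14 days = Sep 17, 2032.

17 September 2032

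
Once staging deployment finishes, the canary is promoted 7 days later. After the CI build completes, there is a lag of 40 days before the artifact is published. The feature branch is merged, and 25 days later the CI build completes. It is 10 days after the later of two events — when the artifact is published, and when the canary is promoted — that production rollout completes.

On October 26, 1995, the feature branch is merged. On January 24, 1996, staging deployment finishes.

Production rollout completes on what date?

The feature branch is merged: Oct 26, 1995.
The CI build completes: Oct 26, 1995 + 25 days = Nov 20, 1995.
The artifact is published: Nov 20, 1995 + 40 days = Dec 30, 1995.
Staging deployment finishes: Jan 24, 1996.
The canary is promoted: Jan 24, 1996 + 7 days = Jan 31, 1996.
Both prerequisites met — the artifact is published (Dec 30, 1995), the canary is promoted (Jan 31, 1996); the later is Jan 31, 1996.
Production rollout completes: Jan 31, 1996 + 10 days = Feb 10, 1996.

February 10, 1996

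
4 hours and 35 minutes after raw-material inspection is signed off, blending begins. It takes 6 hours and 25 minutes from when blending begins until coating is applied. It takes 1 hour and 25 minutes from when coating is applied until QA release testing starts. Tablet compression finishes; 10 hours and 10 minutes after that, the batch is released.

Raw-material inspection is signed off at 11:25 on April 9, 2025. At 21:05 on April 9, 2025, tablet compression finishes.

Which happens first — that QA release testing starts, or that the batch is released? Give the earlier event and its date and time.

QA release testing starts — 23:50 on April 9, 2025

Raw-material inspection is signed off: 11:25 Apr 9, 2025.
Blending begins: 11:25 Apr 9, 2025 + 4h35m = 16:00 Apr 9, 2025.
Coating is applied: 16:00 Apr 9, 2025 + 6h25m = 22:25 Apr 9, 2025.
QA release testing starts: 22:25 Apr 9, 2025 + 1h25m = 23:50 Apr 9, 2025.
Tablet compression finishes: 21:05 Apr 9, 2025.
The batch is released: 21:05 Apr 9, 2025 + 10h10m = 07:15 Apr 10, 2025.
Comparing: QA release testing starts at 23:50 Apr 9, 2025 vs the batch is released at 07:15 Apr 10, 2025. Earlier: QA release testing starts.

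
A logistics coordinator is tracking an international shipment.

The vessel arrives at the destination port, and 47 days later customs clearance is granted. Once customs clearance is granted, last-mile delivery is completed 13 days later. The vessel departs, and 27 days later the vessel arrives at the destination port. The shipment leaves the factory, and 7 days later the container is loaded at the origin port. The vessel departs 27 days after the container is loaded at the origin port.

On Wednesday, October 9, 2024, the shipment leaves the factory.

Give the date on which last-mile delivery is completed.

The shipment leaves the factory: Oct 9, 2024.
The container is loaded at the origin port: Oct 9, 2024 + 7 days = Oct 16, 2024.
The vessel departs: Oct 16, 2024 + 27 days = Nov 12, 2024.
The vessel arrives at the destination port: Nov 12, 2024 + 27 days = Dec 9, 2024.
Customs clearance is granted: Dec 9, 2024 + 47 days = Jan 25, 2025.
Last-mile delivery is completed: Jan 25, 2025 + 13 days = Feb 7, 2025.

Friday, February 7, 2025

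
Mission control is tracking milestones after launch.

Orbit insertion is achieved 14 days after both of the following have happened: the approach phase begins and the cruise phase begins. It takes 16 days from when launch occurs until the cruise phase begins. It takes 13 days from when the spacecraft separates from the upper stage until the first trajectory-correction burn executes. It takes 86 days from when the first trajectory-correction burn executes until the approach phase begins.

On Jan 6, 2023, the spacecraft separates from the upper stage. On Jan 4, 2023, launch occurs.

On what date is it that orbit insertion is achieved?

The spacecraft separates from the upper stage: Jan 6, 2023.
The first trajectory-correction burn executes: Jan 6, 2023 + 13 days = Jan 19, 2023.
The approach phase begins: Jan 19, 2023 + 86 days = Apr 15, 2023.
Launch occurs: Jan 4, 2023.
The cruise phase begins: Jan 4, 2023 + 16 days = Jan 20, 2023.
Both prerequisites met — the approach phase begins (Apr 15, 2023), the cruise phase begins (Jan 20, 2023); the later is Apr 15, 2023.
Orbit insertion is achieved: Apr 15, 2023 + 14 days = Apr 29, 2023.

Apr 29, 2023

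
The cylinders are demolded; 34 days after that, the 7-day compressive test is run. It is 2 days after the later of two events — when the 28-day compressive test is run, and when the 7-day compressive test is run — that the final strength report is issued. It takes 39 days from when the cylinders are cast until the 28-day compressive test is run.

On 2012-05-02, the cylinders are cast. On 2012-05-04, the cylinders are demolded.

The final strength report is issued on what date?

2012-06-12

The cylinders are cast: May 2, 2012.
The 28-day compressive test is run: May 2, 2012 + 39 days = Jun 10, 2012.
The cylinders are demolded: May 4, 2012.
The 7-day compressive test is run: May 4, 2012 + 34 days = Jun 7, 2012.
Both prerequisites met — the 28-day compressive test is run (Jun 10, 2012), the 7-day compressive test is run (Jun 7, 2012); the later is Jun 10, 2012.
The final strength report is issued: Jun 10, 2012 + 2 days = Jun 12, 2012.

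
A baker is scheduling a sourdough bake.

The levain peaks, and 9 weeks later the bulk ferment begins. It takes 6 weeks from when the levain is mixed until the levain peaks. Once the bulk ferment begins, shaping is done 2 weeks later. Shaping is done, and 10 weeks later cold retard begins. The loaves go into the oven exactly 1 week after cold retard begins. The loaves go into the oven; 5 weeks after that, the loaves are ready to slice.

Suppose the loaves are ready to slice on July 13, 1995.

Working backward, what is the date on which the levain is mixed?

The loaves are ready to slice: Jul 13, 1995.
The loaves go into the oven: Jul 13, 1995 − 5 weeks = Jun 8, 1995.
Cold retard begins: Jun 8, 1995 − 1 week = Jun 1, 1995.
Shaping is done: Jun 1, 1995 − 10 weeks = Mar 23, 1995.
The bulk ferment begins: Mar 23, 1995 − 2 weeks = Mar 9, 1995.
The levain peaks: Mar 9, 1995 − 9 weeks = Jan 5, 1995.
The levain is mixed: Jan 5, 1995 − 6 weeks = Nov 24, 1994.

November 24, 1994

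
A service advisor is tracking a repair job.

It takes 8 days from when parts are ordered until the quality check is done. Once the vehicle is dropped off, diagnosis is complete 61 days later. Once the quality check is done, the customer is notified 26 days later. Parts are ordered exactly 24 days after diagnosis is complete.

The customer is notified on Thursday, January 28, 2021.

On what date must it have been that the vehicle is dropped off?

The customer is notified: Jan 28, 2021.
The quality check is done: Jan 28, 2021 − 26 days = Jan 2, 2021.
Parts are ordered: Jan 2, 2021 − 8 days = Dec 25, 2020.
Diagnosis is complete: Dec 25, 2020 − 24 days = Dec 1, 2020.
The vehicle is dropped off: Dec 1, 2020 − 61 days = Oct 1, 2020.

Thursday, October 1, 2020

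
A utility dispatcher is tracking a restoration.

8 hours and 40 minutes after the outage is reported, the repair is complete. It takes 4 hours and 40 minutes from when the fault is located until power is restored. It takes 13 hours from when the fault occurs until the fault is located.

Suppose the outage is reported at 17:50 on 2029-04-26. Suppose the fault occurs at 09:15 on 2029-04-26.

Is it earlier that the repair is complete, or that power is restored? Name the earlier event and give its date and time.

The repair is complete — 02:30 on 2029-04-27

The outage is reported: 17:50 Apr 26, 2029.
The repair is complete: 17:50 Apr 26, 2029 + 8h40m = 02:30 Apr 27, 2029.
The fault occurs: 09:15 Apr 26, 2029.
The fault is located: 09:15 Apr 26, 2029 + 13h = 22:15 Apr 26, 2029.
Power is restored: 22:15 Apr 26, 2029 + 4h40m = 02:55 Apr 27, 2029.
Comparing: the repair is complete at 02:30 Apr 27, 2029 vs power is restored at 02:55 Apr 27, 2029. Earlier: the repair is complete.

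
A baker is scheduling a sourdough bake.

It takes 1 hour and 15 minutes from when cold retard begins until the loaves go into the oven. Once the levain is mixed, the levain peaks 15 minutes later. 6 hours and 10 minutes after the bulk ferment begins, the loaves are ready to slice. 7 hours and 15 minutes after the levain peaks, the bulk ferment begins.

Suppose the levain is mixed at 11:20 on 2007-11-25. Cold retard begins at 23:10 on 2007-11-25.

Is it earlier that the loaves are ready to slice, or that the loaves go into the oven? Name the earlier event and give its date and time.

The levain is mixed: 11:20 Nov 25, 2007.
The levain peaks: 11:20 Nov 25, 2007 + 15m = 11:35 Nov 25, 2007.
The bulk ferment begins: 11:35 Nov 25, 2007 + 7h15m = 18:50 Nov 25, 2007.
The loaves are ready to slice: 18:50 Nov 25, 2007 + 6h10m = 01:00 Nov 26, 2007.
Cold retard begins: 23:10 Nov 25, 2007.
The loaves go into the oven: 23:10 Nov 25, 2007 + 1h15m = 00:25 Nov 26, 2007.
Comparing: the loaves are ready to slice at 01:00 Nov 26, 2007 vs the loaves go into the oven at 00:25 Nov 26, 2007. Earlier: the loaves go into the oven.

The loaves go into the oven — 00:25 on 2007-11-26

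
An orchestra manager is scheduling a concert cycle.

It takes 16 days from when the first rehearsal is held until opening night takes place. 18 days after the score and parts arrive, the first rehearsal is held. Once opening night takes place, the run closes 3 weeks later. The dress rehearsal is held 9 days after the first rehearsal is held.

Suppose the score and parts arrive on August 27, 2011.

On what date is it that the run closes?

The score and parts arrive: Aug 27, 2011.
The first rehearsal is held: Aug 27, 2011 + 18 days = Sep 14, 2011.
Opening night takes place: Sep 14, 2011 + 16 days = Sep 30, 2011.
The run closes: Sep 30, 2011 + 3 weeks = Oct 21, 2011.

October 21, 2011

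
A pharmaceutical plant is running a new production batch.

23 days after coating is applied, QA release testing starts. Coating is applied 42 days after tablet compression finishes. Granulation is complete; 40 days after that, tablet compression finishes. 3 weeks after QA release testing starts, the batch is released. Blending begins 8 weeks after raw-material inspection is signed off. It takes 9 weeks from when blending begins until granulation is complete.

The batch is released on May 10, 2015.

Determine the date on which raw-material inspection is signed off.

The batch is released: May 10, 2015.
QA release testing starts: May 10, 2015 − 3 weeks = Apr 19, 2015.
Coating is applied: Apr 19, 2015 − 23 days = Mar 27, 2015.
Tablet compression finishes: Mar 27, 2015 − 42 days = Feb 13, 2015.
Granulation is complete: Feb 13, 2015 − 40 days = Jan 4, 2015.
Blending begins: Jan 4, 2015 − 9 weeks = Nov 2, 2014.
Raw-material inspection is signed off: Nov 2, 2014 − 8 weeks = Sep 7, 2014.

September 7, 2014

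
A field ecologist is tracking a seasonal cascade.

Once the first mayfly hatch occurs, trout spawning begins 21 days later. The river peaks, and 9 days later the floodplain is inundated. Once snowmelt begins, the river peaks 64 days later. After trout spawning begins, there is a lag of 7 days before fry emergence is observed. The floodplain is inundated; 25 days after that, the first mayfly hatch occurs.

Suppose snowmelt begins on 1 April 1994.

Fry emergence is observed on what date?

Snowmelt begins: Apr 1, 1994.
The river peaks: Apr 1, 1994 + 64 days = Jun 4, 1994.
The floodplain is inundated: Jun 4, 1994 + 9 days = Jun 13, 1994.
The first mayfly hatch occurs: Jun 13, 1994 + 25 days = Jul 8, 1994.
Trout spawning begins: Jul 8, 1994 + 21 days = Jul 29, 1994.
Fry emergence is observed: Jul 29, 1994 + 7 days = Aug 5, 1994.

5 August 1994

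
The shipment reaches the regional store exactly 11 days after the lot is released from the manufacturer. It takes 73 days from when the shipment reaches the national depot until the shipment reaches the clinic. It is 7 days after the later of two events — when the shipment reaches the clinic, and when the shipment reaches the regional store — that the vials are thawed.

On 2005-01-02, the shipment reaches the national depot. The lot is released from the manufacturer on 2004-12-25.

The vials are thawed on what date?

The shipment reaches the national depot: Jan 2, 2005.
The shipment reaches the clinic: Jan 2, 2005 + 73 days = Mar 16, 2005.
The lot is released from the manufacturer: Dec 25, 2004.
The shipment reaches the regional store: Dec 25, 2004 + 11 days = Jan 5, 2005.
Both prerequisites met — the shipment reaches the clinic (Mar 16, 2005), the shipment reaches the regional store (Jan 5, 2005); the later is Mar 16, 2005.
The vials are thawed: Mar 16, 2005 + 7 days = Mar 23, 2005.

2005-03-23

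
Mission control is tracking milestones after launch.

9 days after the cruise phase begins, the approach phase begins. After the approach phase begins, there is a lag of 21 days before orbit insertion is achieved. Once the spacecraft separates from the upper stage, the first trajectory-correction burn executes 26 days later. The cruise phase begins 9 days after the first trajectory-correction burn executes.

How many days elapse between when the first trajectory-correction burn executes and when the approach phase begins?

Causal path: the first trajectory-correction burn executes → the cruise phase begins → the approach phase begins.
Total delay along the path: 9 + 9 = 18 days.

18 days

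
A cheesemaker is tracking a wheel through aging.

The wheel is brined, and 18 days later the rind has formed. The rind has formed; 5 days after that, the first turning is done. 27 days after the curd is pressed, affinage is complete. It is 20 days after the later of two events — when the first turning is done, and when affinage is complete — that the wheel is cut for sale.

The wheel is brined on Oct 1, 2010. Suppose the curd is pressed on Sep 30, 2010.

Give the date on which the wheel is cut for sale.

The wheel is brined: Oct 1, 2010.
The rind has formed: Oct 1, 2010 + 18 days = Oct 19, 2010.
The first turning is done: Oct 19, 2010 + 5 days = Oct 24, 2010.
The curd is pressed: Sep 30, 2010.
Affinage is complete: Sep 30, 2010 + 27 days = Oct 27, 2010.
Both prerequisites met — the first turning is done (Oct 24, 2010), affinage is complete (Oct 27, 2010); the later is Oct 27, 2010.
The wheel is cut for sale: Oct 27, 2010 + 20 days = Nov 16, 2010.

Nov 16, 2010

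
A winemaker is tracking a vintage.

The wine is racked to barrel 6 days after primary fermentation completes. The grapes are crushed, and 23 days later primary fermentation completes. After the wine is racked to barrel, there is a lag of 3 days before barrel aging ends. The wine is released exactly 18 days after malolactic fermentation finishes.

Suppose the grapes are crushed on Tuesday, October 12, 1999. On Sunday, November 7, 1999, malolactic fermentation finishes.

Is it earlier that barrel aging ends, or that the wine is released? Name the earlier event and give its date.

The grapes are crushed: Oct 12, 1999.
Primary fermentation completes: Oct 12, 1999 + 23 days = Nov 4, 1999.
The wine is racked to barrel: Nov 4, 1999 + 6 days = Nov 10, 1999.
Barrel aging ends: Nov 10, 1999 + 3 days = Nov 13, 1999.
Malolactic fermentation finishes: Nov 7, 1999.
The wine is released: Nov 7, 1999 + 18 days = Nov 25, 1999.
Comparing: barrel aging ends on Nov 13, 1999 vs the wine is released on Nov 25, 1999. Earlier: barrel aging ends.

Barrel aging ends — Saturday, November 13, 1999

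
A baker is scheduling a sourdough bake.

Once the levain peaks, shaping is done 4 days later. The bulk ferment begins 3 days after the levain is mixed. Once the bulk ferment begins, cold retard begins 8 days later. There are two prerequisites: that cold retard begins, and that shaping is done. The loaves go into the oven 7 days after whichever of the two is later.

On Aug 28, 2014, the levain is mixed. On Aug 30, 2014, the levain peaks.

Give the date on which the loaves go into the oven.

The levain is mixed: Aug 28, 2014.
The bulk ferment begins: Aug 28, 2014 + 3 days = Aug 31, 2014.
Cold retard begins: Aug 31, 2014 + 8 days = Sep 8, 2014.
The levain peaks: Aug 30, 2014.
Shaping is done: Aug 30, 2014 + 4 days = Sep 3, 2014.
Both prerequisites met — cold retard begins (Sep 8, 2014), shaping is done (Sep 3, 2014); the later is Sep 8, 2014.
The loaves go into the oven: Sep 8, 2014 + 7 days = Sep 15, 2014.

Sep 15, 2014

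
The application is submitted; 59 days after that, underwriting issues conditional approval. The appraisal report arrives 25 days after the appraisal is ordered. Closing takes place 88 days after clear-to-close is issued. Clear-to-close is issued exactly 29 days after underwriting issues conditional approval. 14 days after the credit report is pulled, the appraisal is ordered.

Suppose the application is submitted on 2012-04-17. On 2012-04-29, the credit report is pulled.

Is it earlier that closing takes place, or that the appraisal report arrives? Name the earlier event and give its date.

The application is submitted: Apr 17, 2012.
Underwriting issues conditional approval: Apr 17, 2012 + 59 days = Jun 15, 2012.
Clear-to-close is issued: Jun 15, 2012 + 29 days = Jul 14, 2012.
Closing takes place: Jul 14, 2012 + 88 days = Oct 10, 2012.
The credit report is pulled: Apr 29, 2012.
The appraisal is ordered: Apr 29, 2012 + 14 days = May 13, 2012.
The appraisal report arrives: May 13, 2012 + 25 days = Jun 7, 2012.
Comparing: closing takes place on Oct 10, 2012 vs the appraisal report arrives on Jun 7, 2012. Earlier: the appraisal report arrives.

The appraisal report arrives — 2012-06-07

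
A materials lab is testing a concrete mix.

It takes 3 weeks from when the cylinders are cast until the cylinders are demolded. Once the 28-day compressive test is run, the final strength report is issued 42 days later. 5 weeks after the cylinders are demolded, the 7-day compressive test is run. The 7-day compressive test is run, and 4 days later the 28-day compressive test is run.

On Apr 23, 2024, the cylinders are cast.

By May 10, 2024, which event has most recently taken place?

The cylinders are cast

The cylinders are cast: Apr 23, 2024.
The cylinders are demolded: Apr 23, 2024 + 3 weeks = May 14, 2024.
The 7-day compressive test is run: May 14, 2024 + 5 weeks = Jun 18, 2024.
The 28-day compressive test is run: Jun 18, 2024 + 4 days = Jun 22, 2024.
The final strength report is issued: Jun 22, 2024 + 42 days = Aug 3, 2024.
May 10, 2024 falls between when the cylinders are cast (Apr 23, 2024) and when the cylinders are demolded (May 14, 2024).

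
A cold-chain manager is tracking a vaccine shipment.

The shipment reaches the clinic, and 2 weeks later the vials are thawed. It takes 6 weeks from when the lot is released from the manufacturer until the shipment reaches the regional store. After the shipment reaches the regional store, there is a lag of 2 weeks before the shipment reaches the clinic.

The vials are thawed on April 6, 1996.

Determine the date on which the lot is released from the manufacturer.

January 27, 1996

The vials are thawed: Apr 6, 1996.
The shipment reaches the clinic: Apr 6, 1996 − 2 weeks = Mar 23, 1996.
The shipment reaches the regional store: Mar 23, 1996 − 2 weeks = Mar 9, 1996.
The lot is released from the manufacturer: Mar 9, 1996 − 6 weeks = Jan 27, 1996.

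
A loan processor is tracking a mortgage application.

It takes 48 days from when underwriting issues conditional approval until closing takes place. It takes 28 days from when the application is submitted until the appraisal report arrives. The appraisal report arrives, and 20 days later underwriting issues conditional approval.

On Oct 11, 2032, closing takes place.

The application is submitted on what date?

Closing takes place: Oct 11, 2032.
Underwriting issues conditional approval: Oct 11, 2032 − 48 days = Aug 24, 2032.
The appraisal report arrives: Aug 24, 2032 − 20 days = Aug 4, 2032.
The application is submitted: Aug 4, 2032 − 28 days = Jul 7, 2032.

Jul 7, 2032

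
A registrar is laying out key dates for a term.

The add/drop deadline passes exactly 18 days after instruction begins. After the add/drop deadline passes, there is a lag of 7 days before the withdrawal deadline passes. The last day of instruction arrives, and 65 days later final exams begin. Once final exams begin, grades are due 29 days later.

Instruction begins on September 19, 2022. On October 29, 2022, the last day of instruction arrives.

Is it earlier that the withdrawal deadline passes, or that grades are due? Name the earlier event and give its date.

Instruction begins: Sep 19, 2022.
The add/drop deadline passes: Sep 19, 2022 + 18 days = Oct 7, 2022.
The withdrawal deadline passes: Oct 7, 2022 + 7 days = Oct 14, 2022.
The last day of instruction arrives: Oct 29, 2022.
Final exams begin: Oct 29, 2022 + 65 days = Jan 2, 2023.
Grades are due: Jan 2, 2023 + 29 days = Jan 31, 2023.
Comparing: the withdrawal deadline passes on Oct 14, 2022 vs grades are due on Jan 31, 2023. Earlier: the withdrawal deadline passes.

The withdrawal deadline passes — October 14, 2022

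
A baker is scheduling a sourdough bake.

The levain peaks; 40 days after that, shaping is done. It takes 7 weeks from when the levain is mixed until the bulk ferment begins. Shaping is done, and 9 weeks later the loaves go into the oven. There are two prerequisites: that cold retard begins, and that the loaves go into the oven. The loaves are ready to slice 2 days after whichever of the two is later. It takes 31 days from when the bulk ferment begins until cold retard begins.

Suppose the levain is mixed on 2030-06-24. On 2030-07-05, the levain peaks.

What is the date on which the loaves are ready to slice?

2030-10-18

The levain is mixed: Jun 24, 2030.
The bulk ferment begins: Jun 24, 2030 + 7 weeks = Aug 12, 2030.
Cold retard begins: Aug 12, 2030 + 31 days = Sep 12, 2030.
The levain peaks: Jul 5, 2030.
Shaping is done: Jul 5, 2030 + 40 days = Aug 14, 2030.
The loaves go into the oven: Aug 14, 2030 + 9 weeks = Oct 16, 2030.
Both prerequisites met — cold retard begins (Sep 12, 2030), the loaves go into the oven (Oct 16, 2030); the later is Oct 16, 2030.
The loaves are ready to slice: Oct 16, 2030 + 2 days = Oct 18, 2030.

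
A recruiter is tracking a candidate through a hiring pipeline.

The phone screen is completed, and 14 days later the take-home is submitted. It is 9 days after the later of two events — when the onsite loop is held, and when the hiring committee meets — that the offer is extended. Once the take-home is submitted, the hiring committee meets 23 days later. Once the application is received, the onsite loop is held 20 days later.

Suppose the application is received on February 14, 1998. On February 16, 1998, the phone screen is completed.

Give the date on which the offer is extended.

The application is received: Feb 14, 1998.
The onsite loop is held: Feb 14, 1998 + 20 days = Mar 6, 1998.
The phone screen is completed: Feb 16, 1998.
The take-home is submitted: Feb 16, 1998 + 14 days = Mar 2, 1998.
The hiring committee meets: Mar 2, 1998 + 23 days = Mar 25, 1998.
Both prerequisites met — the onsite loop is held (Mar 6, 1998), the hiring committee meets (Mar 25, 1998); the later is Mar 25, 1998.
The offer is extended: Mar 25, 1998 + 9 days = Apr 3, 1998.

April 3, 1998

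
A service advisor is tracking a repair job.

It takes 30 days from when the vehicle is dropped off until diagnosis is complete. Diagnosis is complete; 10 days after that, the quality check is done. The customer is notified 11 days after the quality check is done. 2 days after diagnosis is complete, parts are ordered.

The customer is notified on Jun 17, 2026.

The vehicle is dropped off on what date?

The customer is notified: Jun 17, 2026.
The quality check is done: Jun 17, 2026 − 11 days = Jun 6, 2026.
Diagnosis is complete: Jun 6, 2026 − 10 days = May 27, 2026.
The vehicle is dropped off: May 27, 2026 − 30 days = Apr 27, 2026.

Apr 27, 2026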